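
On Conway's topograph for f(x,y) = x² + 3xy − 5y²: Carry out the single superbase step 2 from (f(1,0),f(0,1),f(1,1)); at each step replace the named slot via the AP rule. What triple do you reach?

start (1,-5,-1) = (f(1,0),f(0,1),f(1,1))
replace slot 2: 2·(1+(-1)) − (-5) = 5 → (1,5,-1)

1,5,-1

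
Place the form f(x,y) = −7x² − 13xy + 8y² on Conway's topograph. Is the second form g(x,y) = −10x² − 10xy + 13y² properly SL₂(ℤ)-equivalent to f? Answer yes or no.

D₁ = 393, D₂ = 620
discriminants differ ⇒ not SL₂(ℤ)-equivalent

no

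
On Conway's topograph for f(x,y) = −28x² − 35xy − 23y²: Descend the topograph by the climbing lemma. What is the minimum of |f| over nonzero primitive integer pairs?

translate: b→-21 (≡35 mod 56), so (28,35,23)→(28,-21,16)
flip: (28,-21,16)→(16,21,28)
translate: b→-11 (≡21 mod 32), so (16,21,28)→(16,-11,23)
reduced (well bottom): (16,-11,23) with a≤c, −a<b≤a
well minimum |f| = |-16| = 16 (negative-definite)

16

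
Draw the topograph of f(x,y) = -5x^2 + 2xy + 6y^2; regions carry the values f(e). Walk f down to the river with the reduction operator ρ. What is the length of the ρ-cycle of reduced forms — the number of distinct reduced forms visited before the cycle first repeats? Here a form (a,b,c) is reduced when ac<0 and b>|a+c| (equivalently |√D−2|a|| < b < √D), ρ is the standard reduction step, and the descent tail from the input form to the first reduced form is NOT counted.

D = 124, ⌊√D⌋ = 11
river: ρ → (6,10,-1)
river: ρ → (-1,10,6)
river: ρ → (6,2,-5)
river: ρ → (-5,8,3)
river: ρ → (3,10,-2)
river: ρ → (-2,10,3)
river: ρ → (3,8,-5)
river: ρ → (-5,2,6)
ρ-cycle length = 8 (tail of 0 descent steps not counted)

8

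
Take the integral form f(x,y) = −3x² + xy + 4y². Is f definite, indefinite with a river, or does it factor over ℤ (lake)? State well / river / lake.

D = b²−4ac = 1² − 4·(-3)·4 = 49
D = 7² is a perfect square ⇒ form factors over ℤ ⇒ lakes

lake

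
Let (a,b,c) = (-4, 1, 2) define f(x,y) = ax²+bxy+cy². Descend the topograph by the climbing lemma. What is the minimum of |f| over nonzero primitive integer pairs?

descent: ρ → (2,3,-3)  [lands on river]
river: ρ → (-3,3,2)
river: ρ → (2,5,-1)
river: ρ → (-1,5,2)
closes: descent 1, river 4
min |a| on river = 1

1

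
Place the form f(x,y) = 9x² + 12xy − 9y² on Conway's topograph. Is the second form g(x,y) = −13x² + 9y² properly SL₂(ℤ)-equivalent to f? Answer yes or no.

D₁ = 468, D₂ = 468
river cycle of f (length 10): (-9, 6, 12), (12, 18, -3), (-3, 18, 12), (12, 6, -9), (-9, 12, 9), (9, 6, -12), (-12, 18, 3), (3, 18, -12), (-12, 6, 9), (9, 12, -9)
river cycle of g (length 6): (9, 18, -4), (-4, 14, 17), (17, 20, -1), (-1, 20, 17), (17, 14, -4), (-4, 18, 9)
cycles differ ⇒ inequivalent

no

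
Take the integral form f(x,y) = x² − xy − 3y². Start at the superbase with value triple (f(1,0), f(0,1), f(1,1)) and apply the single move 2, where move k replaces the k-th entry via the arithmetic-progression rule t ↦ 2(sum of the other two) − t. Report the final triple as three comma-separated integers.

start (1,-3,-3) = (f(1,0),f(0,1),f(1,1))
replace slot 2: 2·(1+(-3)) − (-3) = -1 → (1,-1,-3)

1,-1,-3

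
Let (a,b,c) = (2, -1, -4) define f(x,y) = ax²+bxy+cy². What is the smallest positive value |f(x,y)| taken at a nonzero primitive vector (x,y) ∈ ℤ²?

descent: ρ → (-4,1,2)
descent: ρ → (2,3,-3)  [lands on river]
river: ρ → (-3,3,2)
river: ρ → (2,5,-1)
river: ρ → (-1,5,2)
closes: descent 2, river 4
min |a| on river = 1

1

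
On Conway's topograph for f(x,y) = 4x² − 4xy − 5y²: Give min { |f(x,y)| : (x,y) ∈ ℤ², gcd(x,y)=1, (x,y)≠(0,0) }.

descent: ρ → (-5,4,4)  [lands on river]
river: ρ → (4,4,-5)
river: ρ → (-5,6,3)
river: ρ → (3,6,-5)
closes: descent 1, river 4
min |a| on river = 3

3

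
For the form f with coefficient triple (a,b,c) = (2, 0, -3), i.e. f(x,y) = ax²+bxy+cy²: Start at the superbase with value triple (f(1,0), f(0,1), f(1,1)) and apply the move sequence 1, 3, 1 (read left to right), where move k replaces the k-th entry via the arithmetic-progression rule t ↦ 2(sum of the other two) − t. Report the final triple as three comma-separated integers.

start (2,-3,-1) = (f(1,0),f(0,1),f(1,1))
replace slot 1: 2·((-3)+(-1)) − 2 = -10 → (-10,-3,-1)
replace slot 3: 2·((-10)+(-3)) − (-1) = -25 → (-10,-3,-25)
replace slot 1: 2·((-3)+(-25)) − (-10) = -46 → (-46,-3,-25)

-46,-3,-25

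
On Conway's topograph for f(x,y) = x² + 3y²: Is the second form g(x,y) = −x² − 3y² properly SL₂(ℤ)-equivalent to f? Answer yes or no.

D₁ = -12, D₂ = -12
f: reduced (well bottom): (1,0,3) with a≤c, −a<b≤a
g is negative-definite; reduce −g:
−g: reduced (well bottom): (1,0,3) with a≤c, −a<b≤a
flip sign back: reduced form of g is (-1,0,-3)
reduced forms (1, 0, 3) vs (-1, 0, -3) ⇒ inequivalent

no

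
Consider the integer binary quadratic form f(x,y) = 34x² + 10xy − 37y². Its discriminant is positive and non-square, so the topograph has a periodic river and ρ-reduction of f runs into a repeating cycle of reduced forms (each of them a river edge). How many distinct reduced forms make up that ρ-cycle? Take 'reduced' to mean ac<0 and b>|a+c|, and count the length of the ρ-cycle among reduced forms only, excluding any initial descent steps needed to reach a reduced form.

D = 5132, ⌊√D⌋ = 71
river: ρ → (-37,64,7)
river: ρ → (7,62,-46)
river: ρ → (-46,30,23)
river: ρ → (23,62,-14)
river: ρ → (-14,50,47)
river: ρ → (47,44,-17)
river: ρ → (-17,58,26)
river: ρ → (26,46,-29)
river: ρ → (-29,70,2)
river: ρ → (2,70,-29)
river: ρ → (-29,46,26)
river: ρ → (26,58,-17)
river: ρ → (-17,44,47)
river: ρ → (47,50,-14)
river: ρ → (-14,62,23)
river: ρ → (23,30,-46)
river: ρ → (-46,62,7)
river: ρ → (7,64,-37)
river: ρ → (-37,10,34)
river: ρ → (34,58,-13)
river: ρ → (-13,46,58)
river: ρ → (58,70,-1)
river: ρ → (-1,70,58)
river: ρ → (58,46,-13)
river: ρ → (-13,58,34)
river: ρ → (34,10,-37)
ρ-cycle length = 26 (tail of 0 descent steps not counted)

26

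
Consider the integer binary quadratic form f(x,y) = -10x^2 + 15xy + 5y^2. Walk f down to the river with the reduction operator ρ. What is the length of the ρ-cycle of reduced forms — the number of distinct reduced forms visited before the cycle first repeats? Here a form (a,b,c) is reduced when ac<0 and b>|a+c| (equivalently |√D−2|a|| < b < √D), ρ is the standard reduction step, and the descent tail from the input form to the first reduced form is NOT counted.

D = 425, ⌊√D⌋ = 20
river: ρ → (5,15,-10)
river: ρ → (-10,5,10)
river: ρ → (10,15,-5)
river: ρ → (-5,15,10)
river: ρ → (10,5,-10)
river: ρ → (-10,15,5)
ρ-cycle length = 6 (tail of 0 descent steps not counted)

6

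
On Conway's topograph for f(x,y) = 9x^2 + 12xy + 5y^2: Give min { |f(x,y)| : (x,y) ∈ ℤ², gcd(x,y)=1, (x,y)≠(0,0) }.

translate: b→-6 (≡12 mod 18), so (9,12,5)→(9,-6,2)
flip: (9,-6,2)→(2,6,9)
translate: b→2 (≡6 mod 4), so (2,6,9)→(2,2,5)
reduced (well bottom): (2,2,5) with a≤c, −a<b≤a
well minimum = a = 2

2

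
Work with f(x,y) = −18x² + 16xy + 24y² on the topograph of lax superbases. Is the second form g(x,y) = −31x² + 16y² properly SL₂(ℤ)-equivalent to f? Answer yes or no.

D₁ = 1984, D₂ = 1984
river cycle of f (length 16): (24, 32, -10), (-10, 28, 30), (30, 32, -8), (-8, 32, 30), (30, 28, -10), (-10, 32, 24), (24, 16, -18), (-18, 20, 22), (22, 24, -16), (-16, 40, 6), … (6 more)
river cycle of g (length 16): (16, 32, -15), (-15, 28, 20), (20, 12, -23), (-23, 34, 9), (9, 38, -15), (-15, 22, 25), (25, 28, -12), (-12, 44, 1), (1, 44, -12), (-12, 28, 25), … (6 more)
cycles differ ⇒ inequivalent

no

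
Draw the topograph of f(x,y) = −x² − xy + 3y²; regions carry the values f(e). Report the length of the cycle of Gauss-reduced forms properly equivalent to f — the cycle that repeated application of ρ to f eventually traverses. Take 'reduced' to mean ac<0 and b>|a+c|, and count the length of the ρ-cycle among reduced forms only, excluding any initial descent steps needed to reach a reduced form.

D = 13, ⌊√D⌋ = 3
descent: ρ → (3,1,-1)
descent: ρ → (-1,3,1)  [lands on river]
river: ρ → (1,3,-1)
ρ-cycle length = 2 (tail of 2 descent steps not counted)

2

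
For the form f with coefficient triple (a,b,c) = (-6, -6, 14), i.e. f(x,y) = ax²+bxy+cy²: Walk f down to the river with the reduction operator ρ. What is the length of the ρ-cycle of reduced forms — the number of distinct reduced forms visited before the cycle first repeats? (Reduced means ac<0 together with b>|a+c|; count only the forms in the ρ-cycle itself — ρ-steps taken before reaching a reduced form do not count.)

D = 372, ⌊√D⌋ = 19
descent: ρ → (14,6,-6)
descent: ρ → (-6,18,2)  [lands on river]
river: ρ → (2,18,-6)
ρ-cycle length = 2 (tail of 2 descent steps not counted)

2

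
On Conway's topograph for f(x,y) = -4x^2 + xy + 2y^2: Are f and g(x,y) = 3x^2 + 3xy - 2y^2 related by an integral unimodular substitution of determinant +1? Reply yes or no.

D₁ = 33, D₂ = 33
river cycle of f (length 4): (2, 3, -3), (-3, 3, 2), (2, 5, -1), (-1, 5, 2)
river cycle of g (length 4): (-2, 5, 1), (1, 5, -2), (-2, 3, 3), (3, 3, -2)
cycles differ ⇒ inequivalent

no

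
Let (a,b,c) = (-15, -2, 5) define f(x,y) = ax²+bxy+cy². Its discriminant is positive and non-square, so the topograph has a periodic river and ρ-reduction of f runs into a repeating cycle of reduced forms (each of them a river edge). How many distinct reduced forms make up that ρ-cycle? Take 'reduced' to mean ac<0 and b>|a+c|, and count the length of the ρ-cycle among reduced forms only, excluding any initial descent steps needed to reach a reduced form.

D = 304, ⌊√D⌋ = 17
descent: ρ → (5,12,-8)  [lands on river]
river: ρ → (-8,4,9)
river: ρ → (9,14,-3)
river: ρ → (-3,16,4)
river: ρ → (4,16,-3)
river: ρ → (-3,14,9)
river: ρ → (9,4,-8)
river: ρ → (-8,12,5)
river: ρ → (5,8,-12)
river: ρ → (-12,16,1)
river: ρ → (1,16,-12)
river: ρ → (-12,8,5)
ρ-cycle length = 12 (tail of 1 descent step not counted)

12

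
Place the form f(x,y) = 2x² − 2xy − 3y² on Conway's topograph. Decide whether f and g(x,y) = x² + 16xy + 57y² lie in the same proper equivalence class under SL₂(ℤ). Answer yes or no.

D₁ = 28, D₂ = 28
river cycle of f (length 4): (-3, 2, 2), (2, 2, -3), (-3, 4, 1), (1, 4, -3)
river cycle of g (length 4): (1, 4, -3), (-3, 2, 2), (2, 2, -3), (-3, 4, 1)
cycles coincide ⇒ equivalent

yes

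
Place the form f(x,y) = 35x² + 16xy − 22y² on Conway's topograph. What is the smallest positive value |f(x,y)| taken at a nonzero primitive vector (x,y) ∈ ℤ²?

river: ρ → (-22,28,29)
river: ρ → (29,30,-21)
river: ρ → (-21,54,5)
river: ρ → (5,56,-10)
river: ρ → (-10,44,35)
river: ρ → (35,26,-19)
river: ρ → (-19,50,11)
river: ρ → (11,38,-43)
river: ρ → (-43,48,6)
river: ρ → (6,48,-43)
river: ρ → (-43,38,11)
river: ρ → (11,50,-19)
river: ρ → (-19,26,35)
river: ρ → (35,44,-10)
river: ρ → (-10,56,5)
river: ρ → (5,54,-21)
river: ρ → (-21,30,29)
river: ρ → (29,28,-22)
river: ρ → (-22,16,35)
river: ρ → (35,54,-3)
river: ρ → (-3,54,35)
river: ρ → (35,16,-22)
closes: descent 0, river 22
min |a| on river = 3

3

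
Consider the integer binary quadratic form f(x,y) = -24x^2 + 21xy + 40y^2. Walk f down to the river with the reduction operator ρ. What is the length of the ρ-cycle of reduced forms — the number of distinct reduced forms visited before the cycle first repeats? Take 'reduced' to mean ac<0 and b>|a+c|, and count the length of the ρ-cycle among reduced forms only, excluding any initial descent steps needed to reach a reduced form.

D = 4281, ⌊√D⌋ = 65
river: ρ → (40,59,-5)
river: ρ → (-5,61,28)
river: ρ → (28,51,-15)
river: ρ → (-15,39,46)
river: ρ → (46,53,-8)
river: ρ → (-8,59,25)
river: ρ → (25,41,-26)
river: ρ → (-26,63,3)
river: ρ → (3,63,-26)
river: ρ → (-26,41,25)
river: ρ → (25,59,-8)
river: ρ → (-8,53,46)
river: ρ → (46,39,-15)
river: ρ → (-15,51,28)
river: ρ → (28,61,-5)
river: ρ → (-5,59,40)
river: ρ → (40,21,-24)
river: ρ → (-24,27,37)
river: ρ → (37,47,-14)
river: ρ → (-14,65,1)
river: ρ → (1,65,-14)
river: ρ → (-14,47,37)
river: ρ → (37,27,-24)
river: ρ → (-24,21,40)
ρ-cycle length = 24 (tail of 0 descent steps not counted)

24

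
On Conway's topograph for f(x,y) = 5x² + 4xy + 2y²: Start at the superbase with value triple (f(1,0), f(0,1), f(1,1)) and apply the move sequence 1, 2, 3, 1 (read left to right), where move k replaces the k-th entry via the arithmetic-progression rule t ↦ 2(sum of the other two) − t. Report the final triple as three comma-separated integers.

start (5,2,11) = (f(1,0),f(0,1),f(1,1))
replace slot 1: 2·(2+11) − 5 = 21 → (21,2,11)
replace slot 2: 2·(21+11) − 2 = 62 → (21,62,11)
replace slot 3: 2·(21+62) − 11 = 155 → (21,62,155)
replace slot 1: 2·(62+155) − 21 = 413 → (413,62,155)

413,62,155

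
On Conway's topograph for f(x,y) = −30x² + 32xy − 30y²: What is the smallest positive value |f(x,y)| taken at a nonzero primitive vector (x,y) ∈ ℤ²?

translate: b→28 (≡-32 mod 60), so (30,-32,30)→(30,28,28)
flip: (30,28,28)→(28,-28,30)
translate: b→28 (≡-28 mod 56), so (28,-28,30)→(28,28,30)
reduced (well bottom): (28,28,30) with a≤c, −a<b≤a
well minimum |f| = |-28| = 28 (negative-definite)

28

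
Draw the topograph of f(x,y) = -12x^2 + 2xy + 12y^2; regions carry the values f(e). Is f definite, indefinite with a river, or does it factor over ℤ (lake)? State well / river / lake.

D = b²−4ac = 2² − 4·(-12)·12 = 580
D > 0 non-square ⇒ indefinite ⇒ periodic river

river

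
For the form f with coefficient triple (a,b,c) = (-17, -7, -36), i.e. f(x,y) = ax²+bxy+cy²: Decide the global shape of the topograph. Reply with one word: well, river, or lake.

D = b²−4ac = (-7)² − 4·(-17)·(-36) = -2399
D < 0 ⇒ definite ⇒ every region one sign ⇒ single well

well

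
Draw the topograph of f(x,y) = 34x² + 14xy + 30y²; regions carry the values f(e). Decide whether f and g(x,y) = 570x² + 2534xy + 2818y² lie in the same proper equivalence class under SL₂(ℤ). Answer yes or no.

D₁ = -3884, D₂ = -3884
f: flip: (34,14,30)→(30,-14,34)
f: reduced (well bottom): (30,-14,34) with a≤c, −a<b≤a
g: translate: b→254 (≡2534 mod 1140), so (570,2534,2818)→(570,254,30)
g: flip: (570,254,30)→(30,-254,570)
g: translate: b→-14 (≡-254 mod 60), so (30,-254,570)→(30,-14,34)
g: reduced (well bottom): (30,-14,34) with a≤c, −a<b≤a
reduced forms (30, -14, 34) vs (30, -14, 34) ⇒ equivalent

yes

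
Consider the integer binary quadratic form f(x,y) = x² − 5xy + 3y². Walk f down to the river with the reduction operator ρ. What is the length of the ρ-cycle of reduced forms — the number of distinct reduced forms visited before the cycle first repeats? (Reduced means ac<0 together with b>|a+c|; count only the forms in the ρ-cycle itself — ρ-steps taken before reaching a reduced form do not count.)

D = 13, ⌊√D⌋ = 3
descent: ρ → (3,-1,-1)
descent: ρ → (-1,3,1)  [lands on river]
river: ρ → (1,3,-1)
ρ-cycle length = 2 (tail of 2 descent steps not counted)

2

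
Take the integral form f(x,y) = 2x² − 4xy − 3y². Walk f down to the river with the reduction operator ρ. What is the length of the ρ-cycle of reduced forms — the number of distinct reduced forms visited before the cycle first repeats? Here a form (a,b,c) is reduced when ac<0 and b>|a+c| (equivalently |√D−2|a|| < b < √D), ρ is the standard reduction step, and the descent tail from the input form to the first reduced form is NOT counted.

D = 40, ⌊√D⌋ = 6
descent: ρ → (-3,4,2)  [lands on river]
river: ρ → (2,4,-3)
river: ρ → (-3,2,3)
river: ρ → (3,4,-2)
river: ρ → (-2,4,3)
river: ρ → (3,2,-3)
ρ-cycle length = 6 (tail of 1 descent step not counted)

6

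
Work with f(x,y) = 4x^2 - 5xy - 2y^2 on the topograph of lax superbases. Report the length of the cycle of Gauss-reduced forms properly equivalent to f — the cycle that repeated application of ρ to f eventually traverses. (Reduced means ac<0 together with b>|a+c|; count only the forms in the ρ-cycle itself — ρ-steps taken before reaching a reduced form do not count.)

D = 57, ⌊√D⌋ = 7
descent: ρ → (-2,5,4)  [lands on river]
river: ρ → (4,3,-3)
river: ρ → (-3,3,4)
river: ρ → (4,5,-2)
river: ρ → (-2,7,1)
river: ρ → (1,7,-2)
ρ-cycle length = 6 (tail of 1 descent step not counted)

6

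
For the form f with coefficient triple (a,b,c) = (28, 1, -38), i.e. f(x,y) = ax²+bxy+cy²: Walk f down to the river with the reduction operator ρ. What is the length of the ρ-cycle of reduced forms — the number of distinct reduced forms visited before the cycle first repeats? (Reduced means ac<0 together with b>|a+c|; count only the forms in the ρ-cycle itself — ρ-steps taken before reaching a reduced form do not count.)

D = 4257, ⌊√D⌋ = 65
descent: ρ → (-38,-1,28)
descent: ρ → (28,57,-9)  [lands on river]
river: ρ → (-9,51,46)
river: ρ → (46,41,-14)
river: ρ → (-14,43,43)
river: ρ → (43,43,-14)
river: ρ → (-14,41,46)
river: ρ → (46,51,-9)
river: ρ → (-9,57,28)
river: ρ → (28,55,-11)
river: ρ → (-11,55,28)
ρ-cycle length = 10 (tail of 2 descent steps not counted)

10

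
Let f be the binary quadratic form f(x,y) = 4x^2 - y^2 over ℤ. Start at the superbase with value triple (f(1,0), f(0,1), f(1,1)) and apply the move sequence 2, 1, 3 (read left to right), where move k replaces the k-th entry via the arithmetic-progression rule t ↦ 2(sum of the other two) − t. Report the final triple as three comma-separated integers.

start (4,-1,3) = (f(1,0),f(0,1),f(1,1))
replace slot 2: 2·(4+3) − (-1) = 15 → (4,15,3)
replace slot 1: 2·(15+3) − 4 = 32 → (32,15,3)
replace slot 3: 2·(32+15) − 3 = 91 → (32,15,91)

32,15,91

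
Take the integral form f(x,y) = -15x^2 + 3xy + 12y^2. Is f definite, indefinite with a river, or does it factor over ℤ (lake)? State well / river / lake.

D = b²−4ac = 3² − 4·(-15)·12 = 729
D = 27² is a perfect square ⇒ form factors over ℤ ⇒ lakes

lake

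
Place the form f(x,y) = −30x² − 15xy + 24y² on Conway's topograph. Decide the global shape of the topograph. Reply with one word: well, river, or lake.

D = b²−4ac = (-15)² − 4·(-30)·24 = 3105
D > 0 non-square ⇒ indefinite ⇒ periodic river

river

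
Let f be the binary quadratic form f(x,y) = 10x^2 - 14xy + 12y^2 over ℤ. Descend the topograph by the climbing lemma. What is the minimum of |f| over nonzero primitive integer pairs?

translate: b→6 (≡-14 mod 20), so (10,-14,12)→(10,6,8)
flip: (10,6,8)→(8,-6,10)
reduced (well bottom): (8,-6,10) with a≤c, −a<b≤a
well minimum = a = 8

8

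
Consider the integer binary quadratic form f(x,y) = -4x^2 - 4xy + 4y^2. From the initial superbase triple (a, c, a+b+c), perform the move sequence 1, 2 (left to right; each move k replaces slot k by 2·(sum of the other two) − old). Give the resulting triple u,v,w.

start (-4,4,-4) = (f(1,0),f(0,1),f(1,1))
replace slot 1: 2·(4+(-4)) − (-4) = 4 → (4,4,-4)
replace slot 2: 2·(4+(-4)) − 4 = -4 → (4,-4,-4)

4,-4,-4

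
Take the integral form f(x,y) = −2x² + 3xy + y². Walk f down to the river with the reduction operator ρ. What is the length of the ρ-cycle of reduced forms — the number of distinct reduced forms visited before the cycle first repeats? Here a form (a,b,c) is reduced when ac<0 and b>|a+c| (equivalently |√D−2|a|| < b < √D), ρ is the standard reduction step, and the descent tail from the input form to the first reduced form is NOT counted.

D = 17, ⌊√D⌋ = 4
river: ρ → (1,3,-2)
river: ρ → (-2,1,2)
river: ρ → (2,3,-1)
river: ρ → (-1,3,2)
river: ρ → (2,1,-2)
river: ρ → (-2,3,1)
ρ-cycle length = 6 (tail of 0 descent steps not counted)

6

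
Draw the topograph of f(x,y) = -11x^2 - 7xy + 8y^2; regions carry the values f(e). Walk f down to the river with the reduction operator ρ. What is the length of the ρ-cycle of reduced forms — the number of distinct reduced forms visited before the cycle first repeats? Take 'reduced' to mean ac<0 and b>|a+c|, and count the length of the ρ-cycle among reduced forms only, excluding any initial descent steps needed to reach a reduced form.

D = 401, ⌊√D⌋ = 20
descent: ρ → (8,7,-11)  [lands on river]
river: ρ → (-11,15,4)
river: ρ → (4,17,-7)
river: ρ → (-7,11,10)
river: ρ → (10,9,-8)
river: ρ → (-8,7,11)
river: ρ → (11,15,-4)
river: ρ → (-4,17,7)
river: ρ → (7,11,-10)
river: ρ → (-10,9,8)
ρ-cycle length = 10 (tail of 1 descent step not counted)

10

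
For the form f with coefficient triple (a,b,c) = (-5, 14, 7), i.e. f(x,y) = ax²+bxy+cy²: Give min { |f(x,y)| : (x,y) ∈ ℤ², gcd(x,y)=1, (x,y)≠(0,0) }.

river: ρ → (7,14,-5)
river: ρ → (-5,16,4)
river: ρ → (4,16,-5)
river: ρ → (-5,14,7)
closes: descent 0, river 4
min |a| on river = 4

4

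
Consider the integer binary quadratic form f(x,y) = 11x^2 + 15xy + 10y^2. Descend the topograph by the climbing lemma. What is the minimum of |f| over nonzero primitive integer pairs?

translate: b→-7 (≡15 mod 22), so (11,15,10)→(11,-7,6)
flip: (11,-7,6)→(6,7,11)
translate: b→-5 (≡7 mod 12), so (6,7,11)→(6,-5,10)
reduced (well bottom): (6,-5,10) with a≤c, −a<b≤a
well minimum = a = 6

6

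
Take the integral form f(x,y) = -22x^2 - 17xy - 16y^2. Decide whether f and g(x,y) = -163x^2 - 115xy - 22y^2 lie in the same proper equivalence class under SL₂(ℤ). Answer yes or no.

D₁ = -1119, D₂ = -1119
f is negative-definite; reduce −f:
−f: flip: (22,17,16)→(16,-17,22)
−f: translate: b→15 (≡-17 mod 32), so (16,-17,22)→(16,15,21)
−f: reduced (well bottom): (16,15,21) with a≤c, −a<b≤a
flip sign back: reduced form of f is (-16,-15,-21)
g is negative-definite; reduce −g:
−g: flip: (163,115,22)→(22,-115,163)
−g: translate: b→17 (≡-115 mod 44), so (22,-115,163)→(22,17,16)
−g: flip: (22,17,16)→(16,-17,22)
−g: translate: b→15 (≡-17 mod 32), so (16,-17,22)→(16,15,21)
−g: reduced (well bottom): (16,15,21) with a≤c, −a<b≤a
flip sign back: reduced form of g is (-16,-15,-21)
reduced forms (-16, -15, -21) vs (-16, -15, -21) ⇒ equivalent

yes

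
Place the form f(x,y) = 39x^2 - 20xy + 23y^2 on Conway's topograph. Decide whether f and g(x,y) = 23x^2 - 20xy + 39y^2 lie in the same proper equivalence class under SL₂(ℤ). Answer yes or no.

D₁ = -3188, D₂ = -3188
f: flip: (39,-20,23)→(23,20,39)
f: reduced (well bottom): (23,20,39) with a≤c, −a<b≤a
g: reduced (well bottom): (23,-20,39) with a≤c, −a<b≤a
reduced forms (23, 20, 39) vs (23, -20, 39) ⇒ inequivalent

no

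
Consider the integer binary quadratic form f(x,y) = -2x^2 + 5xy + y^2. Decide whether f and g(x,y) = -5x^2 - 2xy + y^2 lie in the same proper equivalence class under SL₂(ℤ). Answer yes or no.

D₁ = 33, D₂ = 24
discriminants differ ⇒ not SL₂(ℤ)-equivalent

no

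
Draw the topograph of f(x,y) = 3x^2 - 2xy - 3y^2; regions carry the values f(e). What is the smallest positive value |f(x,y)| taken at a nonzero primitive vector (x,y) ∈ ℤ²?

descent: ρ → (-3,2,3)  [lands on river]
river: ρ → (3,4,-2)
river: ρ → (-2,4,3)
river: ρ → (3,2,-3)
river: ρ → (-3,4,2)
river: ρ → (2,4,-3)
closes: descent 1, river 6
min |a| on river = 2

2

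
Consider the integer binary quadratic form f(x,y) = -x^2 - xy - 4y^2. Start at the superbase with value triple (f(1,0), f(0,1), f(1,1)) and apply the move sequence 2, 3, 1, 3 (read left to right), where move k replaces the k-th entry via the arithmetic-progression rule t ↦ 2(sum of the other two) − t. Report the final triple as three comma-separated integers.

start (-1,-4,-6) = (f(1,0),f(0,1),f(1,1))
replace slot 2: 2·((-1)+(-6)) − (-4) = -10 → (-1,-10,-6)
replace slot 3: 2·((-1)+(-10)) − (-6) = -16 → (-1,-10,-16)
replace slot 1: 2·((-10)+(-16)) − (-1) = -51 → (-51,-10,-16)
replace slot 3: 2·((-51)+(-10)) − (-16) = -106 → (-51,-10,-106)

-51,-10,-106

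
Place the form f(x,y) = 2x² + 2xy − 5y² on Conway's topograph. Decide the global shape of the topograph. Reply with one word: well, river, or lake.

D = b²−4ac = 2² − 4·2·(-5) = 44
D > 0 non-square ⇒ indefinite ⇒ periodic river

river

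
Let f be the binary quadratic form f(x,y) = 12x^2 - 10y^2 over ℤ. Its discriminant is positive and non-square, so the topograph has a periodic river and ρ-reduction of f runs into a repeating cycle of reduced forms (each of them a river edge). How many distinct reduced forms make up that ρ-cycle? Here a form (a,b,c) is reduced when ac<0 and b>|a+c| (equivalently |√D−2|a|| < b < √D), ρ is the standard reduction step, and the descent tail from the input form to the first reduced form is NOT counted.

D = 480, ⌊√D⌋ = 21
descent: ρ → (-10,20,2)  [lands on river]
river: ρ → (2,20,-10)
ρ-cycle length = 2 (tail of 1 descent step not counted)

2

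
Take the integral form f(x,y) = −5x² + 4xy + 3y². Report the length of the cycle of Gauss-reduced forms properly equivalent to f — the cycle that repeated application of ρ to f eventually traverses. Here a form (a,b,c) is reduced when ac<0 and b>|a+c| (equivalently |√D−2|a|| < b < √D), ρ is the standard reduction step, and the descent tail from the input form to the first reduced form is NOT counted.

D = 76, ⌊√D⌋ = 8
river: ρ → (3,8,-1)
river: ρ → (-1,8,3)
river: ρ → (3,4,-5)
river: ρ → (-5,6,2)
river: ρ → (2,6,-5)
river: ρ → (-5,4,3)
ρ-cycle length = 6 (tail of 0 descent steps not counted)

6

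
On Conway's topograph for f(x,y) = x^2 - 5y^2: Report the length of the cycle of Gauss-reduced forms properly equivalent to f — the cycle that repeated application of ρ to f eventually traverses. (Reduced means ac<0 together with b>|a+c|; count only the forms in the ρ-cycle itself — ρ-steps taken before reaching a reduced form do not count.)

D = 20, ⌊√D⌋ = 4
descent: ρ → (-5,0,1)
descent: ρ → (1,4,-1)  [lands on river]
river: ρ → (-1,4,1)
ρ-cycle length = 2 (tail of 2 descent steps not counted)

2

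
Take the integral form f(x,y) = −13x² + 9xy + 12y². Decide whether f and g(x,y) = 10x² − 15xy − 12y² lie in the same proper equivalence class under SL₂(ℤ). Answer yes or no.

D₁ = 705, D₂ = 705
river cycle of f (length 14): (12, 15, -10), (-10, 25, 2), (2, 23, -22), (-22, 21, 3), (3, 21, -22), (-22, 23, 2), (2, 25, -10), (-10, 15, 12), (12, 9, -13), (-13, 17, 8), … (4 more)
river cycle of g (length 14): (-12, 15, 10), (10, 25, -2), (-2, 23, 22), (22, 21, -3), (-3, 21, 22), (22, 23, -2), (-2, 25, 10), (10, 15, -12), (-12, 9, 13), (13, 17, -8), … (4 more)
cycles differ ⇒ inequivalent

no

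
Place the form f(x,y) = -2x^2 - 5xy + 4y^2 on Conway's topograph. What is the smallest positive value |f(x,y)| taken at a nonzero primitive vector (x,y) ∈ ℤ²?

descent: ρ → (4,5,-2)  [lands on river]
river: ρ → (-2,7,1)
river: ρ → (1,7,-2)
river: ρ → (-2,5,4)
river: ρ → (4,3,-3)
river: ρ → (-3,3,4)
closes: descent 1, river 6
min |a| on river = 1

1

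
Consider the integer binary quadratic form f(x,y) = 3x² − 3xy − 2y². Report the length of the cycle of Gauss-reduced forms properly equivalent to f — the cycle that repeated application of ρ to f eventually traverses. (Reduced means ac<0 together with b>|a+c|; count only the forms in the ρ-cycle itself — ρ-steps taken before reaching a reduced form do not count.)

D = 33, ⌊√D⌋ = 5
descent: ρ → (-2,3,3)  [lands on river]
river: ρ → (3,3,-2)
river: ρ → (-2,5,1)
river: ρ → (1,5,-2)
ρ-cycle length = 4 (tail of 1 descent step not counted)

4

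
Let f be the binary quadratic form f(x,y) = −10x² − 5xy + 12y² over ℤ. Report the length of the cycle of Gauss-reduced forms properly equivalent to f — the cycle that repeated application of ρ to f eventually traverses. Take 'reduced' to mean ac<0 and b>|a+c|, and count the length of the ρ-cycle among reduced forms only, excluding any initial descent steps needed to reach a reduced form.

D = 505, ⌊√D⌋ = 22
descent: ρ → (12,5,-10)  [lands on river]
river: ρ → (-10,15,7)
river: ρ → (7,13,-12)
river: ρ → (-12,11,8)
river: ρ → (8,21,-2)
river: ρ → (-2,19,18)
river: ρ → (18,17,-3)
river: ρ → (-3,19,12)
ρ-cycle length = 8 (tail of 1 descent step not counted)

8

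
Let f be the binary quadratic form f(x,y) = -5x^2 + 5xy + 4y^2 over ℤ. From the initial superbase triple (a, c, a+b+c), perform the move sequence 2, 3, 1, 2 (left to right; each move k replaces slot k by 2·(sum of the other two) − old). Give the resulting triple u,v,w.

start (-5,4,4) = (f(1,0),f(0,1),f(1,1))
replace slot 2: 2·((-5)+4) − 4 = -6 → (-5,-6,4)
replace slot 3: 2·((-5)+(-6)) − 4 = -26 → (-5,-6,-26)
replace slot 1: 2·((-6)+(-26)) − (-5) = -59 → (-59,-6,-26)
replace slot 2: 2·((-59)+(-26)) − (-6) = -164 → (-59,-164,-26)

-59,-164,-26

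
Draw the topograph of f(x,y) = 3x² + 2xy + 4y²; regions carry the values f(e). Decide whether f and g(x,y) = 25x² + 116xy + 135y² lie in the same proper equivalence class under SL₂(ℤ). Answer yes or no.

D₁ = -44, D₂ = -44
f: reduced (well bottom): (3,2,4) with a≤c, −a<b≤a
g: translate: b→16 (≡116 mod 50), so (25,116,135)→(25,16,3)
g: flip: (25,16,3)→(3,-16,25)
g: translate: b→2 (≡-16 mod 6), so (3,-16,25)→(3,2,4)
g: reduced (well bottom): (3,2,4) with a≤c, −a<b≤a
reduced forms (3, 2, 4) vs (3, 2, 4) ⇒ equivalent

yes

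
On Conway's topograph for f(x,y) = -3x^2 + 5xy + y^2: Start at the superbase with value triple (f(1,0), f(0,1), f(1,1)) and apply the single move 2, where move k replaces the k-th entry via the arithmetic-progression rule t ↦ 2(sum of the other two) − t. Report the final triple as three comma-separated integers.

start (-3,1,3) = (f(1,0),f(0,1),f(1,1))
replace slot 2: 2·((-3)+3) − 1 = -1 → (-3,-1,3)

-3,-1,3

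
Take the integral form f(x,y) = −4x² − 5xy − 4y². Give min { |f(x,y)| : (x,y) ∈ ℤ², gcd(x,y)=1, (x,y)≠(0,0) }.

translate: b→-3 (≡5 mod 8), so (4,5,4)→(4,-3,3)
flip: (4,-3,3)→(3,3,4)
reduced (well bottom): (3,3,4) with a≤c, −a<b≤a
well minimum |f| = |-3| = 3 (negative-definite)

3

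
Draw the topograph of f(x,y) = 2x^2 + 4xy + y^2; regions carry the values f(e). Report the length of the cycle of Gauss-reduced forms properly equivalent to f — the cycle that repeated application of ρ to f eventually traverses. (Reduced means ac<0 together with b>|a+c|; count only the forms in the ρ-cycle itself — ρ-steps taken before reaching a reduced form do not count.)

D = 8, ⌊√D⌋ = 2
descent: ρ → (1,2,-1)  [lands on river]
river: ρ → (-1,2,1)
ρ-cycle length = 2 (tail of 1 descent step not counted)

2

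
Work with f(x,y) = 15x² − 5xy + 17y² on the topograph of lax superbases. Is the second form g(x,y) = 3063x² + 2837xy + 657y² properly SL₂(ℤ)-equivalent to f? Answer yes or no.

D₁ = -995, D₂ = -995
f: reduced (well bottom): (15,-5,17) with a≤c, −a<b≤a
g: flip: (3063,2837,657)→(657,-2837,3063)
g: translate: b→-209 (≡-2837 mod 1314), so (657,-2837,3063)→(657,-209,17)
g: flip: (657,-209,17)→(17,209,657)
g: translate: b→5 (≡209 mod 34), so (17,209,657)→(17,5,15)
g: flip: (17,5,15)→(15,-5,17)
g: reduced (well bottom): (15,-5,17) with a≤c, −a<b≤a
reduced forms (15, -5, 17) vs (15, -5, 17) ⇒ equivalent

yes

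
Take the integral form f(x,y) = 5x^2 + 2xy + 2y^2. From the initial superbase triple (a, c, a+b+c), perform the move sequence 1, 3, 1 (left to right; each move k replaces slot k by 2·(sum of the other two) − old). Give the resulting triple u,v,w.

start (5,2,9) = (f(1,0),f(0,1),f(1,1))
replace slot 1: 2·(2+9) − 5 = 17 → (17,2,9)
replace slot 3: 2·(17+2) − 9 = 29 → (17,2,29)
replace slot 1: 2·(2+29) − 17 = 45 → (45,2,29)

45,2,29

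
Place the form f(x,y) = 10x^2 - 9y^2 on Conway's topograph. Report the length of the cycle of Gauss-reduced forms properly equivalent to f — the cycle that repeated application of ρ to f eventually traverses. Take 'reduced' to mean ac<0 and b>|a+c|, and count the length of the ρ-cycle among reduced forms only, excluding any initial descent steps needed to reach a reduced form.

D = 360, ⌊√D⌋ = 18
descent: ρ → (-9,18,1)  [lands on river]
river: ρ → (1,18,-9)
ρ-cycle length = 2 (tail of 1 descent step not counted)

2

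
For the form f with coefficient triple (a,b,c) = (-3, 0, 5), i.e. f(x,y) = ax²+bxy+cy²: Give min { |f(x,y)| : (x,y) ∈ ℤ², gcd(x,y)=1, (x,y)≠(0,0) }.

descent: ρ → (5,0,-3)
descent: ρ → (-3,6,2)  [lands on river]
river: ρ → (2,6,-3)
closes: descent 2, river 2
min |a| on river = 2

2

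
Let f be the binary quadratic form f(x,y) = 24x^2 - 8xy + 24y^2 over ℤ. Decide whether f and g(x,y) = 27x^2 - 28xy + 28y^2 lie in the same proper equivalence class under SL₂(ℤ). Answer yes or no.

D₁ = -2240, D₂ = -2240
f: flip: (24,-8,24)→(24,8,24)
f: reduced (well bottom): (24,8,24) with a≤c, −a<b≤a
g: translate: b→26 (≡-28 mod 54), so (27,-28,28)→(27,26,27)
g: reduced (well bottom): (27,26,27) with a≤c, −a<b≤a
reduced forms (24, 8, 24) vs (27, 26, 27) ⇒ inequivalent

no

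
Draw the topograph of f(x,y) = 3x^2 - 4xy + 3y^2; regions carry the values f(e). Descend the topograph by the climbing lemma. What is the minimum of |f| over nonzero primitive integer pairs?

translate: b→2 (≡-4 mod 6), so (3,-4,3)→(3,2,2)
flip: (3,2,2)→(2,-2,3)
translate: b→2 (≡-2 mod 4), so (2,-2,3)→(2,2,3)
reduced (well bottom): (2,2,3) with a≤c, −a<b≤a
well minimum = a = 2

2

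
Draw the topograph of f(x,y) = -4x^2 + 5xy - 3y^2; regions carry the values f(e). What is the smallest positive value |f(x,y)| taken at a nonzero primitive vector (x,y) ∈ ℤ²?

translate: b→3 (≡-5 mod 8), so (4,-5,3)→(4,3,2)
flip: (4,3,2)→(2,-3,4)
translate: b→1 (≡-3 mod 4), so (2,-3,4)→(2,1,3)
reduced (well bottom): (2,1,3) with a≤c, −a<b≤a
well minimum |f| = |-2| = 2 (negative-definite)

2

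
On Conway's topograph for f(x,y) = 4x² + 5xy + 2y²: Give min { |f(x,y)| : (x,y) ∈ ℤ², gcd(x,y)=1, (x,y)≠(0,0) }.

translate: b→-3 (≡5 mod 8), so (4,5,2)→(4,-3,1)
flip: (4,-3,1)→(1,3,4)
translate: b→1 (≡3 mod 2), so (1,3,4)→(1,1,2)
reduced (well bottom): (1,1,2) with a≤c, −a<b≤a
well minimum = a = 1

1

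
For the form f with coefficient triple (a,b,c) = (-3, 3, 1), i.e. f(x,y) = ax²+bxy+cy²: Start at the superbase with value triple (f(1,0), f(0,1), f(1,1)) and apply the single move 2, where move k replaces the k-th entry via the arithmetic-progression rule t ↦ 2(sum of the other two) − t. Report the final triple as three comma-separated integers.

start (-3,1,1) = (f(1,0),f(0,1),f(1,1))
replace slot 2: 2·((-3)+1) − 1 = -5 → (-3,-5,1)

-3,-5,1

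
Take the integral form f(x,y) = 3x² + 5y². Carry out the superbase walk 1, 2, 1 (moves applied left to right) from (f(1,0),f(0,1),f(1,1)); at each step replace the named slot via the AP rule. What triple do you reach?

start (3,5,8) = (f(1,0),f(0,1),f(1,1))
replace slot 1: 2·(5+8) − 3 = 23 → (23,5,8)
replace slot 2: 2·(23+8) − 5 = 57 → (23,57,8)
replace slot 1: 2·(57+8) − 23 = 107 → (107,57,8)

107,57,8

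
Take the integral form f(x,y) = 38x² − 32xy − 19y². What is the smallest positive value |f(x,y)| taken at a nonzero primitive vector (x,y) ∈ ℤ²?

descent: ρ → (-19,32,38)  [lands on river]
river: ρ → (38,44,-13)
river: ρ → (-13,60,6)
river: ρ → (6,60,-13)
river: ρ → (-13,44,38)
river: ρ → (38,32,-19)
river: ρ → (-19,44,26)
river: ρ → (26,60,-3)
river: ρ → (-3,60,26)
river: ρ → (26,44,-19)
closes: descent 1, river 10
min |a| on river = 3

3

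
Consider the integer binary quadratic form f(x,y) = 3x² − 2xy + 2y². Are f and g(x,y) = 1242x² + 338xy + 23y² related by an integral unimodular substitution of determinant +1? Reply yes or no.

D₁ = -20, D₂ = -20
f: flip: (3,-2,2)→(2,2,3)
f: reduced (well bottom): (2,2,3) with a≤c, −a<b≤a
g: flip: (1242,338,23)→(23,-338,1242)
g: translate: b→-16 (≡-338 mod 46), so (23,-338,1242)→(23,-16,3)
g: flip: (23,-16,3)→(3,16,23)
g: translate: b→-2 (≡16 mod 6), so (3,16,23)→(3,-2,2)
g: flip: (3,-2,2)→(2,2,3)
g: reduced (well bottom): (2,2,3) with a≤c, −a<b≤a
reduced forms (2, 2, 3) vs (2, 2, 3) ⇒ equivalent

yes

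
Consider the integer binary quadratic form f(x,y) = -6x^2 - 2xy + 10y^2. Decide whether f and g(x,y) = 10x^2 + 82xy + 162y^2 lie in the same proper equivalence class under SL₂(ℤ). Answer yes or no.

D₁ = 244, D₂ = 244
river cycle of f (length 6): (-6, 10, 6), (6, 14, -2), (-2, 14, 6), (6, 10, -6), (-6, 14, 2), (2, 14, -6)
river cycle of g (length 6): (-6, 10, 6), (6, 14, -2), (-2, 14, 6), (6, 10, -6), (-6, 14, 2), (2, 14, -6)
cycles coincide ⇒ equivalent

yes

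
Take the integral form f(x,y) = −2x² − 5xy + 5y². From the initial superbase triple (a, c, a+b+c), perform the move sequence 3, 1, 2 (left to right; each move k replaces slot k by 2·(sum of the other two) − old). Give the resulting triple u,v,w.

start (-2,5,-2) = (f(1,0),f(0,1),f(1,1))
replace slot 3: 2·((-2)+5) − (-2) = 8 → (-2,5,8)
replace slot 1: 2·(5+8) − (-2) = 28 → (28,5,8)
replace slot 2: 2·(28+8) − 5 = 67 → (28,67,8)

28,67,8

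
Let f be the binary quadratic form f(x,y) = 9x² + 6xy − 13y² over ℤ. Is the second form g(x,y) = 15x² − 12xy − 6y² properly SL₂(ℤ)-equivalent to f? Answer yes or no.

D₁ = 504, D₂ = 504
river cycle of f (length 10): (-13, 20, 2), (2, 20, -13), (-13, 6, 9), (9, 12, -10), (-10, 8, 11), (11, 14, -7), (-7, 14, 11), (11, 8, -10), (-10, 12, 9), (9, 6, -13)
river cycle of g (length 4): (-6, 12, 15), (15, 18, -3), (-3, 18, 15), (15, 12, -6)
cycles differ ⇒ inequivalent

no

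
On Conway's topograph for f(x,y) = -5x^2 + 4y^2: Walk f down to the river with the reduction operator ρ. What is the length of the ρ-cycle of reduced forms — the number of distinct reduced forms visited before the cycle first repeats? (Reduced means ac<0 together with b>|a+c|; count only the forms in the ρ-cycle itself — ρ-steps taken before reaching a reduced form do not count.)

D = 80, ⌊√D⌋ = 8
descent: ρ → (4,8,-1)  [lands on river]
river: ρ → (-1,8,4)
ρ-cycle length = 2 (tail of 1 descent step not counted)

2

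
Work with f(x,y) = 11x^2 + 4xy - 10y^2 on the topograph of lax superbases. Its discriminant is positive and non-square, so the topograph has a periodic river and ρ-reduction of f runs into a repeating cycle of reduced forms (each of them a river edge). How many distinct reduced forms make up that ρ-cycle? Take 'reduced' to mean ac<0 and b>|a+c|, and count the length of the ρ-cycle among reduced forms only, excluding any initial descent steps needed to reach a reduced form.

D = 456, ⌊√D⌋ = 21
river: ρ → (-10,16,5)
river: ρ → (5,14,-13)
river: ρ → (-13,12,6)
river: ρ → (6,12,-13)
river: ρ → (-13,14,5)
river: ρ → (5,16,-10)
river: ρ → (-10,4,11)
river: ρ → (11,18,-3)
river: ρ → (-3,18,11)
river: ρ → (11,4,-10)
ρ-cycle length = 10 (tail of 0 descent steps not counted)

10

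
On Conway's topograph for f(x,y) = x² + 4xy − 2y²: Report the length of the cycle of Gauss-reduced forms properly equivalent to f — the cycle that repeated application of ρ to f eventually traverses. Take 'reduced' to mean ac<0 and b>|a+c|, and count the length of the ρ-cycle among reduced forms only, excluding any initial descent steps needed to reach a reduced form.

D = 24, ⌊√D⌋ = 4
river: ρ → (-2,4,1)
river: ρ → (1,4,-2)
ρ-cycle length = 2 (tail of 0 descent steps not counted)

2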